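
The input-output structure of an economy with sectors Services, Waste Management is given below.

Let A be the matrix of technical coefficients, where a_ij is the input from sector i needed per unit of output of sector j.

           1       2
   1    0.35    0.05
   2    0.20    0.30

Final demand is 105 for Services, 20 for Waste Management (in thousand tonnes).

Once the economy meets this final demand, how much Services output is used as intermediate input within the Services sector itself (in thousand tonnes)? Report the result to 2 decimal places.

z_11 = 58.60

I − A =
  [   0.65    -0.05]
  [  -0.20     0.70]
det(I−A) = (0.65)(0.70) − (-0.05)(-0.20) = 0.4450
adj(I−A) = [[0.70, 0.05], [0.20, 0.65]]
(I − A)⁻¹ = adj(I−A) / det(I−A) ≈
  [   1.5730     0.1124]
  [   0.4494     1.4607]
First solve x = (I − A)⁻¹ d = adj(I−A)·d / det(I−A); in particular x_1 = (0.70·105 + 0.05·20) / 0.4450 = 74.50 / 0.4450 ≈ 167.4157.
Intermediate flow from 1 to 1: z_11 = a_11 · x_1 = 0.35 × 74.50 / 0.4450 = 26.075 / 0.4450 ≈ 58.60.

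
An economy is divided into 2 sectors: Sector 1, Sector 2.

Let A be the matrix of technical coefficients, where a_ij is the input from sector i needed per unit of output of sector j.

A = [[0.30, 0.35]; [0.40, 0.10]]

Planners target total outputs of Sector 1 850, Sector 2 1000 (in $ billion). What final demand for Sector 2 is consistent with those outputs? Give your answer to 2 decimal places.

d_2 = 560.00

I − A =
  [   0.70    -0.35]
  [  -0.40     0.90]
d = (I − A) x:
  d_1 = (+0.70)·850 + (-0.35)·1000 = 245.00
  d_2 = (-0.40)·850 + (+0.90)·1000 = 560.00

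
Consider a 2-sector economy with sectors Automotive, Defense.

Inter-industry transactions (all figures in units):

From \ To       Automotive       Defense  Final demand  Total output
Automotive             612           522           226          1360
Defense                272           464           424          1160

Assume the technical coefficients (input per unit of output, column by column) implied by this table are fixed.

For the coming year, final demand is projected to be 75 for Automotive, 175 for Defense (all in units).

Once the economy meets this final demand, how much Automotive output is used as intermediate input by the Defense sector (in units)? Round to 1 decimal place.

z_12 = 208.6

Technical coefficients a_ij = z_ij / X_j:
  a_11 = 612/1360 = 0.45, a_21 = 272/1360 = 0.20
  a_12 = 522/1160 = 0.45, a_22 = 464/1160 = 0.40
I − A =
  [   0.55    -0.45]
  [  -0.20     0.60]
det(I−A) = (0.55)(0.60) − (-0.45)(-0.20) = 0.2400
adj(I−A) = [[0.60, 0.45], [0.20, 0.55]]
(I − A)⁻¹ = adj(I−A) / det(I−A) ≈
  [   2.5000     1.8750]
  [   0.8333     2.2917]
First solve x = (I − A)⁻¹ d = adj(I−A)·d / det(I−A); in particular x_2 = (0.20·75 + 0.55·175) / 0.2400 = 111.25 / 0.2400 ≈ 463.542.
Intermediate flow from 1 to 2: z_12 = a_12 · x_2 = 0.45 × 111.25 / 0.2400 = 50.0625 / 0.2400 ≈ 208.6.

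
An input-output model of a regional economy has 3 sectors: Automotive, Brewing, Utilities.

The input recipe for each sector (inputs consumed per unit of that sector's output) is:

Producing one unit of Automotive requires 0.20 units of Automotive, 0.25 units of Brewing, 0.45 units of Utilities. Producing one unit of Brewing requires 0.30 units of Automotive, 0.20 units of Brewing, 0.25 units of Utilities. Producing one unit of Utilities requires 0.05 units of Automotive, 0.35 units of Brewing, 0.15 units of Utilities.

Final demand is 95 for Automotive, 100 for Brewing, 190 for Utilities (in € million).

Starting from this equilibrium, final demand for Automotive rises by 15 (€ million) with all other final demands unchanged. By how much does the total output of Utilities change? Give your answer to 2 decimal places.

I − A =
  [   0.80    -0.30    -0.05]
  [  -0.25     0.80    -0.35]
  [  -0.45    -0.25     0.85]
Cofactors of I−A, C_ij = (−1)^(i+j)·(minor ij) (rows/columns in the sector order above):
  C_11 = (0.80)(0.85) − (-0.35)(-0.25) = 0.5925
  C_12 = −[(-0.25)(0.85) − (-0.35)(-0.45)] = 0.3700
  C_13 = (-0.25)(-0.25) − (0.80)(-0.45) = 0.4225
  C_21 = −[(-0.30)(0.85) − (-0.05)(-0.25)] = 0.2675
  C_22 = (0.80)(0.85) − (-0.05)(-0.45) = 0.6575
  C_23 = −[(0.80)(-0.25) − (-0.30)(-0.45)] = 0.3350
  C_31 = (-0.30)(-0.35) − (-0.05)(0.80) = 0.1450
  C_32 = −[(0.80)(-0.35) − (-0.05)(-0.25)] = 0.2925
  C_33 = (0.80)(0.80) − (-0.30)(-0.25) = 0.5650
det(I−A) = Σ_j (I−A)_1j·C_1j = (0.80)(0.5925) + (-0.30)(0.3700) + (-0.05)(0.4225) = 0.341875
adj(I−A) = Cᵀ =
  [ 0.5925   0.2675   0.1450]
  [ 0.3700   0.6575   0.2925]
  [ 0.4225   0.3350   0.5650]
(I − A)⁻¹ = adj(I−A) / det(I−A) ≈
  [   1.7331     0.7824     0.4241]
  [   1.0823     1.9232     0.8556]
  [   1.2358     0.9799     1.6527]
Δx = (I − A)⁻¹ Δd with Δd having +15 in the Automotive component and 0 elsewhere.
So Δx_3 = L_31 · (+15), where L_31 = adj(I−A)_31 / det(I−A) = 0.4225 / 0.341875.
Δx_3 = 0.4225 × (+15) / 0.341875 = 6.3375 / 0.341875 ≈ 18.54.

Δx_3 = 18.54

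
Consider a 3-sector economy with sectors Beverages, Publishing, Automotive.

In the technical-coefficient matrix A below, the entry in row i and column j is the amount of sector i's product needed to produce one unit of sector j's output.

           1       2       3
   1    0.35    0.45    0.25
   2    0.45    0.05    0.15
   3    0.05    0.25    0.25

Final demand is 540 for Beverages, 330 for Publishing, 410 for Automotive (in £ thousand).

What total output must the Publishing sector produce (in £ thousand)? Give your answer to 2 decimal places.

I − A =
  [   0.65    -0.45    -0.25]
  [  -0.45     0.95    -0.15]
  [  -0.05    -0.25     0.75]
Cofactors of I−A, C_ij = (−1)^(i+j)·(minor ij) (rows/columns in the sector order above):
  C_11 = (0.95)(0.75) − (-0.15)(-0.25) = 0.6750
  C_12 = −[(-0.45)(0.75) − (-0.15)(-0.05)] = 0.3450
  C_13 = (-0.45)(-0.25) − (0.95)(-0.05) = 0.1600
  C_21 = −[(-0.45)(0.75) − (-0.25)(-0.25)] = 0.4000
  C_22 = (0.65)(0.75) − (-0.25)(-0.05) = 0.4750
  C_23 = −[(0.65)(-0.25) − (-0.45)(-0.05)] = 0.1850
  C_31 = (-0.45)(-0.15) − (-0.25)(0.95) = 0.3050
  C_32 = −[(0.65)(-0.15) − (-0.25)(-0.45)] = 0.2100
  C_33 = (0.65)(0.95) − (-0.45)(-0.45) = 0.4150
det(I−A) = Σ_j (I−A)_1j·C_1j = (0.65)(0.6750) + (-0.45)(0.3450) + (-0.25)(0.1600) = 0.2435
adj(I−A) = Cᵀ =
  [ 0.6750   0.4000   0.3050]
  [ 0.3450   0.4750   0.2100]
  [ 0.1600   0.1850   0.4150]
(I − A)⁻¹ = adj(I−A) / det(I−A) ≈
  [   2.7721     1.6427     1.2526]
  [   1.4168     1.9507     0.8624]
  [   0.6571     0.7598     1.7043]
x = (I − A)⁻¹ d = adj(I−A)·d / det(I−A), with det(I−A) = 0.2435:
  x_1 = (0.6750·540 + 0.4000·330 + 0.3050·410) / 0.2435 = 621.55 / 0.2435 ≈ 2552.57
  x_2 = (0.3450·540 + 0.4750·330 + 0.2100·410) / 0.2435 = 429.15 / 0.2435 ≈ 1762.42
  x_3 = (0.1600·540 + 0.1850·330 + 0.4150·410) / 0.2435 = 317.60 / 0.2435 ≈ 1304.31

x_2 = 1762.42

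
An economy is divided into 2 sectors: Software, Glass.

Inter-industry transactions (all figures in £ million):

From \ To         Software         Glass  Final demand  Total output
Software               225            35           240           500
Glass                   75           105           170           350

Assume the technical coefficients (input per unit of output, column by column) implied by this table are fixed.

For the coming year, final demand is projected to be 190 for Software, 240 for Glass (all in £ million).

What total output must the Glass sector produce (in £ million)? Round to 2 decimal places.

Technical coefficients a_ij = z_ij / X_j:
  a_SS = 225/500 = 0.45, a_GS = 75/500 = 0.15
  a_SG = 35/350 = 0.10, a_GG = 105/350 = 0.30
I − A =
  [   0.55    -0.10]
  [  -0.15     0.70]
det(I−A) = (0.55)(0.70) − (-0.10)(-0.15) = 0.3700
adj(I−A) = [[0.70, 0.10], [0.15, 0.55]]
(I − A)⁻¹ = adj(I−A) / det(I−A) ≈
  [   1.8919     0.2703]
  [   0.4054     1.4865]
x = (I − A)⁻¹ d = adj(I−A)·d / det(I−A), with det(I−A) = 0.3700:
  x_S = (0.70·190 + 0.10·240) / 0.3700 = 157.00 / 0.3700 ≈ 424.32
  x_G = (0.15·190 + 0.55·240) / 0.3700 = 160.50 / 0.3700 ≈ 433.78

x_G = 433.78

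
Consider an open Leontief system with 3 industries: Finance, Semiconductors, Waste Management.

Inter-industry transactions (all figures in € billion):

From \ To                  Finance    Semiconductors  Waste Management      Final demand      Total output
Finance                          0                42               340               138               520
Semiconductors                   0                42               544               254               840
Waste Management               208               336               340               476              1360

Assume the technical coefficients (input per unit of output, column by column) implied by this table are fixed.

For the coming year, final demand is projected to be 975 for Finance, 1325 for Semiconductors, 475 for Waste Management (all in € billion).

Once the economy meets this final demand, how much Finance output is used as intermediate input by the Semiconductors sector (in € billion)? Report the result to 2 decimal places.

Technical coefficients a_ij = z_ij / X_j:
  a_FF = 0/520 = 0.00, a_SF = 0/520 = 0.00, a_WF = 208/520 = 0.40
  a_FS = 42/840 = 0.05, a_SS = 42/840 = 0.05, a_WS = 336/840 = 0.40
  a_FW = 340/1360 = 0.25, a_SW = 544/1360 = 0.40, a_WW = 340/1360 = 0.25
I − A =
  [   1.00    -0.05    -0.25]
  [   0.00     0.95    -0.40]
  [  -0.40    -0.40     0.75]
Cofactors of I−A, C_ij = (−1)^(i+j)·(minor ij) (rows/columns in the sector order above):
  C_11 = (0.95)(0.75) − (-0.40)(-0.40) = 0.5525
  C_12 = −[(0.00)(0.75) − (-0.40)(-0.40)] = 0.1600
  C_13 = (0.00)(-0.40) − (0.95)(-0.40) = 0.3800
  C_21 = −[(-0.05)(0.75) − (-0.25)(-0.40)] = 0.1375
  C_22 = (1.00)(0.75) − (-0.25)(-0.40) = 0.6500
  C_23 = −[(1.00)(-0.40) − (-0.05)(-0.40)] = 0.4200
  C_31 = (-0.05)(-0.40) − (-0.25)(0.95) = 0.2575
  C_32 = −[(1.00)(-0.40) − (-0.25)(0.00)] = 0.4000
  C_33 = (1.00)(0.95) − (-0.05)(0.00) = 0.9500
det(I−A) = Σ_j (I−A)_1j·C_1j = (1.00)(0.5525) + (-0.05)(0.1600) + (-0.25)(0.3800) = 0.4495
adj(I−A) = Cᵀ =
  [ 0.5525   0.1375   0.2575]
  [ 0.1600   0.6500   0.4000]
  [ 0.3800   0.4200   0.9500]
(I − A)⁻¹ = adj(I−A) / det(I−A) ≈
  [   1.2291     0.3059     0.5729]
  [   0.3560     1.4461     0.8899]
  [   0.8454     0.9344     2.1135]
First solve x = (I − A)⁻¹ d = adj(I−A)·d / det(I−A); in particular x_S = (0.1600·975 + 0.6500·1325 + 0.4000·475) / 0.4495 = 1207.25 / 0.4495 ≈ 2685.7620.
Intermediate flow from F to S: z_FS = a_FS · x_S = 0.05 × 1207.25 / 0.4495 = 60.3625 / 0.4495 ≈ 134.29.

z_FS = 134.29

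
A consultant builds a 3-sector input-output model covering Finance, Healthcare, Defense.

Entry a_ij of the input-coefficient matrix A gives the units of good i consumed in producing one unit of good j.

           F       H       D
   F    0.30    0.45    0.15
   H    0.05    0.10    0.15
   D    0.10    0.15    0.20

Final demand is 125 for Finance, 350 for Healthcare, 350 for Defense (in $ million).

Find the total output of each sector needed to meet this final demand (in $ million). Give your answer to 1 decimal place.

x_F = 650.4, x_H = 528.0, x_D = 617.8

I − A =
  [   0.70    -0.45    -0.15]
  [  -0.05     0.90    -0.15]
  [  -0.10    -0.15     0.80]
Cofactors of I−A, C_ij = (−1)^(i+j)·(minor ij) (rows/columns in the sector order above):
  C_11 = (0.90)(0.80) − (-0.15)(-0.15) = 0.6975
  C_12 = −[(-0.05)(0.80) − (-0.15)(-0.10)] = 0.0550
  C_13 = (-0.05)(-0.15) − (0.90)(-0.10) = 0.0975
  C_21 = −[(-0.45)(0.80) − (-0.15)(-0.15)] = 0.3825
  C_22 = (0.70)(0.80) − (-0.15)(-0.10) = 0.5450
  C_23 = −[(0.70)(-0.15) − (-0.45)(-0.10)] = 0.1500
  C_31 = (-0.45)(-0.15) − (-0.15)(0.90) = 0.2025
  C_32 = −[(0.70)(-0.15) − (-0.15)(-0.05)] = 0.1125
  C_33 = (0.70)(0.90) − (-0.45)(-0.05) = 0.6075
det(I−A) = Σ_j (I−A)_1j·C_1j = (0.70)(0.6975) + (-0.45)(0.0550) + (-0.15)(0.0975) = 0.448875
adj(I−A) = Cᵀ =
  [ 0.6975   0.3825   0.2025]
  [ 0.0550   0.5450   0.1125]
  [ 0.0975   0.1500   0.6075]
(I − A)⁻¹ = adj(I−A) / det(I−A) ≈
  [   1.5539     0.8521     0.4511]
  [   0.1225     1.2141     0.2506]
  [   0.2172     0.3342     1.3534]
x = (I − A)⁻¹ d = adj(I−A)·d / det(I−A), with det(I−A) = 0.448875:
  x_F = (0.6975·125 + 0.3825·350 + 0.2025·350) / 0.448875 = 291.9375 / 0.448875 ≈ 650.4
  x_H = (0.0550·125 + 0.5450·350 + 0.1125·350) / 0.448875 = 237.00 / 0.448875 ≈ 528.0
  x_D = (0.0975·125 + 0.1500·350 + 0.6075·350) / 0.448875 = 277.3125 / 0.448875 ≈ 617.8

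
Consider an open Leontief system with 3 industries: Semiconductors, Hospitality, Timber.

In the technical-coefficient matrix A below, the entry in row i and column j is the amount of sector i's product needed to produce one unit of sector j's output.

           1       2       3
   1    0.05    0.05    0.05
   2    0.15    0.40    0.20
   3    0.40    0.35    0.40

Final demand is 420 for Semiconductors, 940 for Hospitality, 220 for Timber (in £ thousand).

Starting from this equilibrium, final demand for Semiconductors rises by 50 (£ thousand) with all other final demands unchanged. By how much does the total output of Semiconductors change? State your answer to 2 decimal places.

Δx_1 = 57.45

I − A =
  [   0.95    -0.05    -0.05]
  [  -0.15     0.60    -0.20]
  [  -0.40    -0.35     0.60]
Cofactors of I−A, C_ij = (−1)^(i+j)·(minor ij) (rows/columns in the sector order above):
  C_11 = (0.60)(0.60) − (-0.20)(-0.35) = 0.2900
  C_12 = −[(-0.15)(0.60) − (-0.20)(-0.40)] = 0.1700
  C_13 = (-0.15)(-0.35) − (0.60)(-0.40) = 0.2925
  C_21 = −[(-0.05)(0.60) − (-0.05)(-0.35)] = 0.0475
  C_22 = (0.95)(0.60) − (-0.05)(-0.40) = 0.5500
  C_23 = −[(0.95)(-0.35) − (-0.05)(-0.40)] = 0.3525
  C_31 = (-0.05)(-0.20) − (-0.05)(0.60) = 0.0400
  C_32 = −[(0.95)(-0.20) − (-0.05)(-0.15)] = 0.1975
  C_33 = (0.95)(0.60) − (-0.05)(-0.15) = 0.5625
det(I−A) = Σ_j (I−A)_1j·C_1j = (0.95)(0.2900) + (-0.05)(0.1700) + (-0.05)(0.2925) = 0.252375
adj(I−A) = Cᵀ =
  [ 0.2900   0.0475   0.0400]
  [ 0.1700   0.5500   0.1975]
  [ 0.2925   0.3525   0.5625]
(I − A)⁻¹ = adj(I−A) / det(I−A) ≈
  [   1.1491     0.1882     0.1585]
  [   0.6736     2.1793     0.7826]
  [   1.1590     1.3967     2.2288]
Δx = (I − A)⁻¹ Δd with Δd having +50 in the Semiconductors component and 0 elsewhere.
So Δx_1 = L_11 · (+50), where L_11 = adj(I−A)_11 / det(I−A) = 0.2900 / 0.252375.
Δx_1 = 0.2900 × (+50) / 0.252375 = 14.50 / 0.252375 ≈ 57.45.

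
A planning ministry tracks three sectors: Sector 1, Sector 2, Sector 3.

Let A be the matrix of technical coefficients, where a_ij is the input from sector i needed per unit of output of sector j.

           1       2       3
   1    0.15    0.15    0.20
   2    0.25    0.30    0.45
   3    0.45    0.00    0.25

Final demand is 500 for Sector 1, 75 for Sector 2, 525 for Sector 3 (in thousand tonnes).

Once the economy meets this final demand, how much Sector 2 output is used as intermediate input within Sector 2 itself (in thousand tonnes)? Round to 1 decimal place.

I − A =
  [   0.85    -0.15    -0.20]
  [  -0.25     0.70    -0.45]
  [  -0.45     0.00     0.75]
Cofactors of I−A, C_ij = (−1)^(i+j)·(minor ij) (rows/columns in the sector order above):
  C_11 = (0.70)(0.75) − (-0.45)(0.00) = 0.5250
  C_12 = −[(-0.25)(0.75) − (-0.45)(-0.45)] = 0.3900
  C_13 = (-0.25)(0.00) − (0.70)(-0.45) = 0.3150
  C_21 = −[(-0.15)(0.75) − (-0.20)(0.00)] = 0.1125
  C_22 = (0.85)(0.75) − (-0.20)(-0.45) = 0.5475
  C_23 = −[(0.85)(0.00) − (-0.15)(-0.45)] = 0.0675
  C_31 = (-0.15)(-0.45) − (-0.20)(0.70) = 0.2075
  C_32 = −[(0.85)(-0.45) − (-0.20)(-0.25)] = 0.4325
  C_33 = (0.85)(0.70) − (-0.15)(-0.25) = 0.5575
det(I−A) = Σ_j (I−A)_1j·C_1j = (0.85)(0.5250) + (-0.15)(0.3900) + (-0.20)(0.3150) = 0.32475
adj(I−A) = Cᵀ =
  [ 0.5250   0.1125   0.2075]
  [ 0.3900   0.5475   0.4325]
  [ 0.3150   0.0675   0.5575]
(I − A)⁻¹ = adj(I−A) / det(I−A) ≈
  [   1.6166     0.3464     0.6390]
  [   1.2009     1.6859     1.3318]
  [   0.9700     0.2079     1.7167]
First solve x = (I − A)⁻¹ d = adj(I−A)·d / det(I−A); in particular x_2 = (0.3900·500 + 0.5475·75 + 0.4325·525) / 0.32475 = 463.125 / 0.32475 ≈ 1426.097.
Intermediate flow from 2 to 2: z_22 = a_22 · x_2 = 0.30 × 463.125 / 0.32475 = 138.9375 / 0.32475 ≈ 427.8.

z_22 = 427.8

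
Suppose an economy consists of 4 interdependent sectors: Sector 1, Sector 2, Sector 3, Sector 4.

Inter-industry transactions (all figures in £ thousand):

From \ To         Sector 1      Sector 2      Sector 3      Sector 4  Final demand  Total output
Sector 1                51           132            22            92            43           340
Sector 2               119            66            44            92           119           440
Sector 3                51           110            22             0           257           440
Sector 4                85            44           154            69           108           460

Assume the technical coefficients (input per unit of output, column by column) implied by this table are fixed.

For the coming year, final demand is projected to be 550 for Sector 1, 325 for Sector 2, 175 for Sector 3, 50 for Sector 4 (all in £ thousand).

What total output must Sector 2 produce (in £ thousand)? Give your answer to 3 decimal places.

x_2 = 1223.472

Technical coefficients a_ij = z_ij / X_j:
  a_11 = 51/340 = 0.15, a_21 = 119/340 = 0.35, a_31 = 51/340 = 0.15, a_41 = 85/340 = 0.25
  a_12 = 132/440 = 0.30, a_22 = 66/440 = 0.15, a_32 = 110/440 = 0.25, a_42 = 44/440 = 0.10
  a_13 = 22/440 = 0.05, a_23 = 44/440 = 0.10, a_33 = 22/440 = 0.05, a_43 = 154/440 = 0.35
  a_14 = 92/460 = 0.20, a_24 = 92/460 = 0.20, a_34 = 0/460 = 0.00, a_44 = 69/460 = 0.15
I − A =
  [   0.85    -0.30    -0.05    -0.20]
  [  -0.35     0.85    -0.10    -0.20]
  [  -0.15    -0.25     0.95     0.00]
  [  -0.25    -0.10    -0.35     0.85]
Compute the cofactors C_ij = (−1)^(i+j)·(3×3 minor ij) of I−A; the adjugate is their transpose:
adj(I−A) = Cᵀ =
  [ 0.628625   0.289375   0.143125   0.216000]
  [ 0.353375   0.622000   0.168625   0.229500]
  [ 0.192250   0.209375   0.443375   0.094500]
  [ 0.305625   0.244500   0.244500   0.550125]
det(I−A) = Σ_j (I−A)_1j·C_1j = (0.85)(0.628625) + (-0.30)(0.353375) + (-0.05)(0.192250) + (-0.20)(0.305625) = 0.35758125
(I − A)⁻¹ = adj(I−A) / det(I−A) ≈
  [   1.7580     0.8093     0.4003     0.6041]
  [   0.9882     1.7395     0.4716     0.6418]
  [   0.5376     0.5855     1.2399     0.2643]
  [   0.8547     0.6838     0.6838     1.5385]
x = (I − A)⁻¹ d = adj(I−A)·d / det(I−A), with det(I−A) = 0.35758125:
  x_1 = (0.628625·550 + 0.289375·325 + 0.143125·175 + 0.216000·50) / 0.35758125 = 475.6375 / 0.35758125 ≈ 1330.152
  x_2 = (0.353375·550 + 0.622000·325 + 0.168625·175 + 0.229500·50) / 0.35758125 = 437.490625 / 0.35758125 ≈ 1223.472
  x_3 = (0.192250·550 + 0.209375·325 + 0.443375·175 + 0.094500·50) / 0.35758125 = 256.10 / 0.35758125 ≈ 716.201
  x_4 = (0.305625·550 + 0.244500·325 + 0.244500·175 + 0.550125·50) / 0.35758125 = 317.85 / 0.35758125 ≈ 888.889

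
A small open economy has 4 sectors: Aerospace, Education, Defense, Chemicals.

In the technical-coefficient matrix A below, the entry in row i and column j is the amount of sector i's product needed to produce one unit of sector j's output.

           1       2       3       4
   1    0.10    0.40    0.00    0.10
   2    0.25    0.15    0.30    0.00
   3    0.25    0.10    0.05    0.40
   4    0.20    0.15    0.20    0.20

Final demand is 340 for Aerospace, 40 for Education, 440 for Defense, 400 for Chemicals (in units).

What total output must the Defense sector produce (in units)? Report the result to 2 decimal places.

I − A =
  [   0.90    -0.40     0.00    -0.10]
  [  -0.25     0.85    -0.30     0.00]
  [  -0.25    -0.10     0.95    -0.40]
  [  -0.20    -0.15    -0.20     0.80]
Compute the cofactors C_ij = (−1)^(i+j)·(3×3 minor ij) of I−A; the adjugate is their transpose:
adj(I−A) = Cᵀ =
  [ 0.536000   0.288250   0.117500   0.125750]
  [ 0.254000   0.588000   0.215000   0.139250]
  [ 0.273000   0.239750   0.511250   0.289750]
  [ 0.249875   0.242250   0.197500   0.574750]
det(I−A) = Σ_j (I−A)_1j·C_1j = (0.90)(0.536000) + (-0.40)(0.254000) + (0.00)(0.273000) + (-0.10)(0.249875) = 0.3558125
(I − A)⁻¹ = adj(I−A) / det(I−A) ≈
  [   1.5064     0.8101     0.3302     0.3534]
  [   0.7139     1.6526     0.6043     0.3914]
  [   0.7673     0.6738     1.4369     0.8143]
  [   0.7023     0.6808     0.5551     1.6153]
x = (I − A)⁻¹ d = adj(I−A)·d / det(I−A), with det(I−A) = 0.3558125:
  x_1 = (0.536000·340 + 0.288250·40 + 0.117500·440 + 0.125750·400) / 0.3558125 = 295.77 / 0.3558125 ≈ 831.25
  x_2 = (0.254000·340 + 0.588000·40 + 0.215000·440 + 0.139250·400) / 0.3558125 = 260.18 / 0.3558125 ≈ 731.23
  x_3 = (0.273000·340 + 0.239750·40 + 0.511250·440 + 0.289750·400) / 0.3558125 = 443.26 / 0.3558125 ≈ 1245.77
  x_4 = (0.249875·340 + 0.242250·40 + 0.197500·440 + 0.574750·400) / 0.3558125 = 411.4475 / 0.3558125 ≈ 1156.36

x_3 = 1245.77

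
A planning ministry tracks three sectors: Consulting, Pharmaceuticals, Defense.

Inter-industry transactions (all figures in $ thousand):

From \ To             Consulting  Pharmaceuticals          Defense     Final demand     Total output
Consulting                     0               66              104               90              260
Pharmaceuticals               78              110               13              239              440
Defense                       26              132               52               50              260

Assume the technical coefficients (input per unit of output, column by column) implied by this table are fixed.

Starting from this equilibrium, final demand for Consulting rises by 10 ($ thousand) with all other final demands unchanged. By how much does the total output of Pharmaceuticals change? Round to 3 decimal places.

Technical coefficients a_ij = z_ij / X_j:
  a_11 = 0/260 = 0.00, a_21 = 78/260 = 0.30, a_31 = 26/260 = 0.10
  a_12 = 66/440 = 0.15, a_22 = 110/440 = 0.25, a_32 = 132/440 = 0.30
  a_13 = 104/260 = 0.40, a_23 = 13/260 = 0.05, a_33 = 52/260 = 0.20
I − A =
  [   1.00    -0.15    -0.40]
  [  -0.30     0.75    -0.05]
  [  -0.10    -0.30     0.80]
Cofactors of I−A, C_ij = (−1)^(i+j)·(minor ij) (rows/columns in the sector order above):
  C_11 = (0.75)(0.80) − (-0.05)(-0.30) = 0.5850
  C_12 = −[(-0.30)(0.80) − (-0.05)(-0.10)] = 0.2450
  C_13 = (-0.30)(-0.30) − (0.75)(-0.10) = 0.1650
  C_21 = −[(-0.15)(0.80) − (-0.40)(-0.30)] = 0.2400
  C_22 = (1.00)(0.80) − (-0.40)(-0.10) = 0.7600
  C_23 = −[(1.00)(-0.30) − (-0.15)(-0.10)] = 0.3150
  C_31 = (-0.15)(-0.05) − (-0.40)(0.75) = 0.3075
  C_32 = −[(1.00)(-0.05) − (-0.40)(-0.30)] = 0.1700
  C_33 = (1.00)(0.75) − (-0.15)(-0.30) = 0.7050
det(I−A) = Σ_j (I−A)_1j·C_1j = (1.00)(0.5850) + (-0.15)(0.2450) + (-0.40)(0.1650) = 0.48225
adj(I−A) = Cᵀ =
  [ 0.5850   0.2400   0.3075]
  [ 0.2450   0.7600   0.1700]
  [ 0.1650   0.3150   0.7050]
(I − A)⁻¹ = adj(I−A) / det(I−A) ≈
  [   1.2131     0.4977     0.6376]
  [   0.5080     1.5759     0.3525]
  [   0.3421     0.6532     1.4619]
Δx = (I − A)⁻¹ Δd with Δd having +10 in the Consulting component and 0 elsewhere.
So Δx_2 = L_21 · (+10), where L_21 = adj(I−A)_21 / det(I−A) = 0.2450 / 0.48225.
Δx_2 = 0.2450 × (+10) / 0.48225 = 2.45 / 0.48225 ≈ 5.080.

Δx_2 = 5.080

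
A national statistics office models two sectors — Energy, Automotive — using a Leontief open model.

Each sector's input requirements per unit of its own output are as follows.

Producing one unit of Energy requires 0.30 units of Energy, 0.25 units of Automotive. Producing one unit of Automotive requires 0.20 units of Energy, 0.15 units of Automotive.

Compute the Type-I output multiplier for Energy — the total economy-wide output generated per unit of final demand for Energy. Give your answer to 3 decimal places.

I − A =
  [   0.70    -0.20]
  [  -0.25     0.85]
det(I−A) = (0.70)(0.85) − (-0.20)(-0.25) = 0.5450
adj(I−A) = [[0.85, 0.20], [0.25, 0.70]]
(I − A)⁻¹ = adj(I−A) / det(I−A) ≈
  [   1.5596     0.3670]
  [   0.4587     1.2844]
The output multiplier for sector j is the column-j sum of the Leontief inverse (I − A)⁻¹ = adj(I−A) / det(I−A).
Column E of adj(I−A): (0.85, 0.25); det(I−A) = 0.5450.
m_E = (0.85 + 0.25) / 0.5450 = 1.10 / 0.5450 ≈ 2.018.

m_E = 2.018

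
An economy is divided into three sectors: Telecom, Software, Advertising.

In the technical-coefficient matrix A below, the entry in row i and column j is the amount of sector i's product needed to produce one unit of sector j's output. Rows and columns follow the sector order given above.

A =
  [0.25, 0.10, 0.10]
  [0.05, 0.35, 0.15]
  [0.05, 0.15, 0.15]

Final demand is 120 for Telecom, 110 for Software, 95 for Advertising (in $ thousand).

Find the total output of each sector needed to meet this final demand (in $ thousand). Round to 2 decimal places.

I − A =
  [   0.75    -0.10    -0.10]
  [  -0.05     0.65    -0.15]
  [  -0.05    -0.15     0.85]
Cofactors of I−A, C_ij = (−1)^(i+j)·(minor ij) (rows/columns in the sector order above):
  C_11 = (0.65)(0.85) − (-0.15)(-0.15) = 0.5300
  C_12 = −[(-0.05)(0.85) − (-0.15)(-0.05)] = 0.0500
  C_13 = (-0.05)(-0.15) − (0.65)(-0.05) = 0.0400
  C_21 = −[(-0.10)(0.85) − (-0.10)(-0.15)] = 0.1000
  C_22 = (0.75)(0.85) − (-0.10)(-0.05) = 0.6325
  C_23 = −[(0.75)(-0.15) − (-0.10)(-0.05)] = 0.1175
  C_31 = (-0.10)(-0.15) − (-0.10)(0.65) = 0.0800
  C_32 = −[(0.75)(-0.15) − (-0.10)(-0.05)] = 0.1175
  C_33 = (0.75)(0.65) − (-0.10)(-0.05) = 0.4825
det(I−A) = Σ_j (I−A)_1j·C_1j = (0.75)(0.5300) + (-0.10)(0.0500) + (-0.10)(0.0400) = 0.3885
adj(I−A) = Cᵀ =
  [ 0.5300   0.1000   0.0800]
  [ 0.0500   0.6325   0.1175]
  [ 0.0400   0.1175   0.4825]
(I − A)⁻¹ = adj(I−A) / det(I−A) ≈
  [   1.3642     0.2574     0.2059]
  [   0.1287     1.6281     0.3024]
  [   0.1030     0.3024     1.2420]
x = (I − A)⁻¹ d = adj(I−A)·d / det(I−A), with det(I−A) = 0.3885:
  x_1 = (0.5300·120 + 0.1000·110 + 0.0800·95) / 0.3885 = 82.20 / 0.3885 ≈ 211.58
  x_2 = (0.0500·120 + 0.6325·110 + 0.1175·95) / 0.3885 = 86.7375 / 0.3885 ≈ 223.26
  x_3 = (0.0400·120 + 0.1175·110 + 0.4825·95) / 0.3885 = 63.5625 / 0.3885 ≈ 163.61

x_1 = 211.58, x_2 = 223.26, x_3 = 163.61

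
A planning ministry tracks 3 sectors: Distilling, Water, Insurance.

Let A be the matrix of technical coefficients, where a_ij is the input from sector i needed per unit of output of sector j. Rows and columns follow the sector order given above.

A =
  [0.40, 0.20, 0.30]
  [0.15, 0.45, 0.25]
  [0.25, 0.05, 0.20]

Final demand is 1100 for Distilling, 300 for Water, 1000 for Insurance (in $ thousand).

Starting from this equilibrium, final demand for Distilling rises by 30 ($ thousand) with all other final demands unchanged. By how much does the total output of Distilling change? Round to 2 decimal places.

I − A =
  [   0.60    -0.20    -0.30]
  [  -0.15     0.55    -0.25]
  [  -0.25    -0.05     0.80]
Cofactors of I−A, C_ij = (−1)^(i+j)·(minor ij) (rows/columns in the sector order above):
  C_11 = (0.55)(0.80) − (-0.25)(-0.05) = 0.4275
  C_12 = −[(-0.15)(0.80) − (-0.25)(-0.25)] = 0.1825
  C_13 = (-0.15)(-0.05) − (0.55)(-0.25) = 0.1450
  C_21 = −[(-0.20)(0.80) − (-0.30)(-0.05)] = 0.1750
  C_22 = (0.60)(0.80) − (-0.30)(-0.25) = 0.4050
  C_23 = −[(0.60)(-0.05) − (-0.20)(-0.25)] = 0.0800
  C_31 = (-0.20)(-0.25) − (-0.30)(0.55) = 0.2150
  C_32 = −[(0.60)(-0.25) − (-0.30)(-0.15)] = 0.1950
  C_33 = (0.60)(0.55) − (-0.20)(-0.15) = 0.3000
det(I−A) = Σ_j (I−A)_1j·C_1j = (0.60)(0.4275) + (-0.20)(0.1825) + (-0.30)(0.1450) = 0.1765
adj(I−A) = Cᵀ =
  [ 0.4275   0.1750   0.2150]
  [ 0.1825   0.4050   0.1950]
  [ 0.1450   0.0800   0.3000]
(I − A)⁻¹ = adj(I−A) / det(I−A) ≈
  [   2.4221     0.9915     1.2181]
  [   1.0340     2.2946     1.1048]
  [   0.8215     0.4533     1.6997]
Δx = (I − A)⁻¹ Δd with Δd having +30 in the Distilling component and 0 elsewhere.
So Δx_1 = L_11 · (+30), where L_11 = adj(I−A)_11 / det(I−A) = 0.4275 / 0.1765.
Δx_1 = 0.4275 × (+30) / 0.1765 = 12.825 / 0.1765 ≈ 72.66.

Δx_1 = 72.66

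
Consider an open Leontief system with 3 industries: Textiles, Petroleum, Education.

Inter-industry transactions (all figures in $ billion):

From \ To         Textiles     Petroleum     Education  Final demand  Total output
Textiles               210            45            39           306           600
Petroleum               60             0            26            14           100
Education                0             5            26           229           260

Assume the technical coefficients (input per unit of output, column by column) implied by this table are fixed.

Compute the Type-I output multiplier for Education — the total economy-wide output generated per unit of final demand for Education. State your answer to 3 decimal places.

m_E = 1.628

Technical coefficients a_ij = z_ij / X_j:
  a_TT = 210/600 = 0.35, a_PT = 60/600 = 0.10, a_ET = 0/600 = 0.00
  a_TP = 45/100 = 0.45, a_PP = 0/100 = 0.00, a_EP = 5/100 = 0.05
  a_TE = 39/260 = 0.15, a_PE = 26/260 = 0.10, a_EE = 26/260 = 0.10
I − A =
  [   0.65    -0.45    -0.15]
  [  -0.10     1.00    -0.10]
  [   0.00    -0.05     0.90]
Cofactors of I−A, C_ij = (−1)^(i+j)·(minor ij) (rows/columns in the sector order above):
  C_11 = (1.00)(0.90) − (-0.10)(-0.05) = 0.8950
  C_12 = −[(-0.10)(0.90) − (-0.10)(0.00)] = 0.0900
  C_13 = (-0.10)(-0.05) − (1.00)(0.00) = 0.0050
  C_21 = −[(-0.45)(0.90) − (-0.15)(-0.05)] = 0.4125
  C_22 = (0.65)(0.90) − (-0.15)(0.00) = 0.5850
  C_23 = −[(0.65)(-0.05) − (-0.45)(0.00)] = 0.0325
  C_31 = (-0.45)(-0.10) − (-0.15)(1.00) = 0.1950
  C_32 = −[(0.65)(-0.10) − (-0.15)(-0.10)] = 0.0800
  C_33 = (0.65)(1.00) − (-0.45)(-0.10) = 0.6050
det(I−A) = Σ_j (I−A)_1j·C_1j = (0.65)(0.8950) + (-0.45)(0.0900) + (-0.15)(0.0050) = 0.5405
adj(I−A) = Cᵀ =
  [ 0.8950   0.4125   0.1950]
  [ 0.0900   0.5850   0.0800]
  [ 0.0050   0.0325   0.6050]
(I − A)⁻¹ = adj(I−A) / det(I−A) ≈
  [   1.6559     0.7632     0.3608]
  [   0.1665     1.0823     0.1480]
  [   0.0093     0.0601     1.1193]
The output multiplier for sector j is the column-j sum of the Leontief inverse (I − A)⁻¹ = adj(I−A) / det(I−A).
Column E of adj(I−A): (0.1950, 0.0800, 0.6050); det(I−A) = 0.5405.
m_E = (0.1950 + 0.0800 + 0.6050) / 0.5405 = 0.88 / 0.5405 ≈ 1.628.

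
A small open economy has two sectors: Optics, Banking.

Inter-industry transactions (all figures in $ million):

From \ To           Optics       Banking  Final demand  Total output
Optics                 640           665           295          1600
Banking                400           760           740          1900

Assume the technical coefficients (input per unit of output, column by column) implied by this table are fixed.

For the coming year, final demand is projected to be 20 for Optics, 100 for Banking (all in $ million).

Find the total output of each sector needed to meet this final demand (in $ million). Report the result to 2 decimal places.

x_1 = 172.48, x_2 = 238.53

Technical coefficients a_ij = z_ij / X_j:
  a_11 = 640/1600 = 0.40, a_21 = 400/1600 = 0.25
  a_12 = 665/1900 = 0.35, a_22 = 760/1900 = 0.40
I − A =
  [   0.60    -0.35]
  [  -0.25     0.60]
det(I−A) = (0.60)(0.60) − (-0.35)(-0.25) = 0.2725
adj(I−A) = [[0.60, 0.35], [0.25, 0.60]]
(I − A)⁻¹ = adj(I−A) / det(I−A) ≈
  [   2.2018     1.2844]
  [   0.9174     2.2018]
x = (I − A)⁻¹ d = adj(I−A)·d / det(I−A), with det(I−A) = 0.2725:
  x_1 = (0.60·20 + 0.35·100) / 0.2725 = 47.00 / 0.2725 ≈ 172.48
  x_2 = (0.25·20 + 0.60·100) / 0.2725 = 65.00 / 0.2725 ≈ 238.53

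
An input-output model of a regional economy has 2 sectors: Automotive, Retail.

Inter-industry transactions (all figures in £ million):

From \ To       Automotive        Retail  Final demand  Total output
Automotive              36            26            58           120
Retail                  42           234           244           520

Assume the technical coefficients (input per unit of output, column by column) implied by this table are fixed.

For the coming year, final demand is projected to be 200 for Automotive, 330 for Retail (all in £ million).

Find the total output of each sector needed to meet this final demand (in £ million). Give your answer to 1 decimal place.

Technical coefficients a_ij = z_ij / X_j:
  a_11 = 36/120 = 0.30, a_21 = 42/120 = 0.35
  a_12 = 26/520 = 0.05, a_22 = 234/520 = 0.45
I − A =
  [   0.70    -0.05]
  [  -0.35     0.55]
det(I−A) = (0.70)(0.55) − (-0.05)(-0.35) = 0.3675
adj(I−A) = [[0.55, 0.05], [0.35, 0.70]]
(I − A)⁻¹ = adj(I−A) / det(I−A) ≈
  [   1.4966     0.1361]
  [   0.9524     1.9048]
x = (I − A)⁻¹ d = adj(I−A)·d / det(I−A), with det(I−A) = 0.3675:
  x_1 = (0.55·200 + 0.05·330) / 0.3675 = 126.50 / 0.3675 ≈ 344.2
  x_2 = (0.35·200 + 0.70·330) / 0.3675 = 301.00 / 0.3675 ≈ 819.0

x_1 = 344.2, x_2 = 819.0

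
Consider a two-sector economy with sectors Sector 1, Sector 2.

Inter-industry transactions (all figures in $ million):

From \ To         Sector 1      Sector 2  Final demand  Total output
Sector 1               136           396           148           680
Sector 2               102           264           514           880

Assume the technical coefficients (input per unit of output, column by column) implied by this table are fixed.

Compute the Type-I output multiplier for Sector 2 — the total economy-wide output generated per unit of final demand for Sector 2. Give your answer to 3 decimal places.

m_2 = 2.538

Technical coefficients a_ij = z_ij / X_j:
  a_11 = 136/680 = 0.20, a_21 = 102/680 = 0.15
  a_12 = 396/880 = 0.45, a_22 = 264/880 = 0.30
I − A =
  [   0.80    -0.45]
  [  -0.15     0.70]
det(I−A) = (0.80)(0.70) − (-0.45)(-0.15) = 0.4925
adj(I−A) = [[0.70, 0.45], [0.15, 0.80]]
(I − A)⁻¹ = adj(I−A) / det(I−A) ≈
  [   1.4213     0.9137]
  [   0.3046     1.6244]
The output multiplier for sector j is the column-j sum of the Leontief inverse (I − A)⁻¹ = adj(I−A) / det(I−A).
Column 2 of adj(I−A): (0.45, 0.80); det(I−A) = 0.4925.
m_2 = (0.45 + 0.80) / 0.4925 = 1.25 / 0.4925 ≈ 2.538.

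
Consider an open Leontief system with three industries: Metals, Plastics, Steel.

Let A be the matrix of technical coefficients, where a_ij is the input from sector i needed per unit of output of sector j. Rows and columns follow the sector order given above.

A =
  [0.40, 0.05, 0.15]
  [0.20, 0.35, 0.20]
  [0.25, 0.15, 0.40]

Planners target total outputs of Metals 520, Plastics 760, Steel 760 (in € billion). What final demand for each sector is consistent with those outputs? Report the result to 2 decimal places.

I − A =
  [   0.60    -0.05    -0.15]
  [  -0.20     0.65    -0.20]
  [  -0.25    -0.15     0.60]
d = (I − A) x:
  d_M = (+0.60)·520 + (-0.05)·760 + (-0.15)·760 = 160.00
  d_P = (-0.20)·520 + (+0.65)·760 + (-0.20)·760 = 238.00
  d_S = (-0.25)·520 + (-0.15)·760 + (+0.60)·760 = 212.00

d_M = 160.00, d_P = 238.00, d_S = 212.00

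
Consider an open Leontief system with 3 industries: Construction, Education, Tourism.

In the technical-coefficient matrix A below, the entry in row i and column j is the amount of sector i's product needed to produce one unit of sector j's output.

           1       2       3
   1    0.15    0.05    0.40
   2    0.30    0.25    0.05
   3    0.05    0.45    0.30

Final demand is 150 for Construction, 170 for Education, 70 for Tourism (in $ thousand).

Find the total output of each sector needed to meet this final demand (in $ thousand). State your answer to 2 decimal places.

I − A =
  [   0.85    -0.05    -0.40]
  [  -0.30     0.75    -0.05]
  [  -0.05    -0.45     0.70]
Cofactors of I−A, C_ij = (−1)^(i+j)·(minor ij) (rows/columns in the sector order above):
  C_11 = (0.75)(0.70) − (-0.05)(-0.45) = 0.5025
  C_12 = −[(-0.30)(0.70) − (-0.05)(-0.05)] = 0.2125
  C_13 = (-0.30)(-0.45) − (0.75)(-0.05) = 0.1725
  C_21 = −[(-0.05)(0.70) − (-0.40)(-0.45)] = 0.2150
  C_22 = (0.85)(0.70) − (-0.40)(-0.05) = 0.5750
  C_23 = −[(0.85)(-0.45) − (-0.05)(-0.05)] = 0.3850
  C_31 = (-0.05)(-0.05) − (-0.40)(0.75) = 0.3025
  C_32 = −[(0.85)(-0.05) − (-0.40)(-0.30)] = 0.1625
  C_33 = (0.85)(0.75) − (-0.05)(-0.30) = 0.6225
det(I−A) = Σ_j (I−A)_1j·C_1j = (0.85)(0.5025) + (-0.05)(0.2125) + (-0.40)(0.1725) = 0.3475
adj(I−A) = Cᵀ =
  [ 0.5025   0.2150   0.3025]
  [ 0.2125   0.5750   0.1625]
  [ 0.1725   0.3850   0.6225]
(I − A)⁻¹ = adj(I−A) / det(I−A) ≈
  [   1.4460     0.6187     0.8705]
  [   0.6115     1.6547     0.4676]
  [   0.4964     1.1079     1.7914]
x = (I − A)⁻¹ d = adj(I−A)·d / det(I−A), with det(I−A) = 0.3475:
  x_1 = (0.5025·150 + 0.2150·170 + 0.3025·70) / 0.3475 = 133.10 / 0.3475 ≈ 383.02
  x_2 = (0.2125·150 + 0.5750·170 + 0.1625·70) / 0.3475 = 141.00 / 0.3475 ≈ 405.76
  x_3 = (0.1725·150 + 0.3850·170 + 0.6225·70) / 0.3475 = 134.90 / 0.3475 ≈ 388.20

x_1 = 383.02, x_2 = 405.76, x_3 = 388.20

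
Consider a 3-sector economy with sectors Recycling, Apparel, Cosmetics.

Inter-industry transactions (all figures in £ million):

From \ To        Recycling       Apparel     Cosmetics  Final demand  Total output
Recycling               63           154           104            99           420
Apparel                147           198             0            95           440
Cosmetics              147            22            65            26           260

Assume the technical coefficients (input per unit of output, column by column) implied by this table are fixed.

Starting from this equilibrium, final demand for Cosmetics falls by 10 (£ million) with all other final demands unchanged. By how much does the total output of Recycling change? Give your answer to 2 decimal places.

Δx_1 = -12.59

Technical coefficients a_ij = z_ij / X_j:
  a_11 = 63/420 = 0.15, a_21 = 147/420 = 0.35, a_31 = 147/420 = 0.35
  a_12 = 154/440 = 0.35, a_22 = 198/440 = 0.45, a_32 = 22/440 = 0.05
  a_13 = 104/260 = 0.40, a_23 = 0/260 = 0.00, a_33 = 65/260 = 0.25
I − A =
  [   0.85    -0.35    -0.40]
  [  -0.35     0.55     0.00]
  [  -0.35    -0.05     0.75]
Cofactors of I−A, C_ij = (−1)^(i+j)·(minor ij) (rows/columns in the sector order above):
  C_11 = (0.55)(0.75) − (0.00)(-0.05) = 0.4125
  C_12 = −[(-0.35)(0.75) − (0.00)(-0.35)] = 0.2625
  C_13 = (-0.35)(-0.05) − (0.55)(-0.35) = 0.2100
  C_21 = −[(-0.35)(0.75) − (-0.40)(-0.05)] = 0.2825
  C_22 = (0.85)(0.75) − (-0.40)(-0.35) = 0.4975
  C_23 = −[(0.85)(-0.05) − (-0.35)(-0.35)] = 0.1650
  C_31 = (-0.35)(0.00) − (-0.40)(0.55) = 0.2200
  C_32 = −[(0.85)(0.00) − (-0.40)(-0.35)] = 0.1400
  C_33 = (0.85)(0.55) − (-0.35)(-0.35) = 0.3450
det(I−A) = Σ_j (I−A)_1j·C_1j = (0.85)(0.4125) + (-0.35)(0.2625) + (-0.40)(0.2100) = 0.17475
adj(I−A) = Cᵀ =
  [ 0.4125   0.2825   0.2200]
  [ 0.2625   0.4975   0.1400]
  [ 0.2100   0.1650   0.3450]
(I − A)⁻¹ = adj(I−A) / det(I−A) ≈
  [   2.3605     1.6166     1.2589]
  [   1.5021     2.8469     0.8011]
  [   1.2017     0.9442     1.9742]
Δx = (I − A)⁻¹ Δd with Δd having -10 in the Cosmetics component and 0 elsewhere.
So Δx_1 = L_13 · (-10), where L_13 = adj(I−A)_13 / det(I−A) = 0.2200 / 0.17475.
Δx_1 = 0.2200 × (-10) / 0.17475 = -2.20 / 0.17475 ≈ -12.59.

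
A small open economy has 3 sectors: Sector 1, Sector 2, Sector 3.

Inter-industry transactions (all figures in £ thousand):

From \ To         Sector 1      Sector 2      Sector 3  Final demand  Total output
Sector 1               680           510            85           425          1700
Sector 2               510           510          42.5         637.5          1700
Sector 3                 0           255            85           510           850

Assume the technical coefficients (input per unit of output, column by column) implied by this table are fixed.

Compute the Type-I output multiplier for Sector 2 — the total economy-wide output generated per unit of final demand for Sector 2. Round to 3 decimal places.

Technical coefficients a_ij = z_ij / X_j:
  a_11 = 680/1700 = 0.40, a_21 = 510/1700 = 0.30, a_31 = 0/1700 = 0.00
  a_12 = 510/1700 = 0.30, a_22 = 510/1700 = 0.30, a_32 = 255/1700 = 0.15
  a_13 = 85/850 = 0.10, a_23 = 42.5/850 = 0.05, a_33 = 85/850 = 0.10
I − A =
  [   0.60    -0.30    -0.10]
  [  -0.30     0.70    -0.05]
  [   0.00    -0.15     0.90]
Cofactors of I−A, C_ij = (−1)^(i+j)·(minor ij) (rows/columns in the sector order above):
  C_11 = (0.70)(0.90) − (-0.05)(-0.15) = 0.6225
  C_12 = −[(-0.30)(0.90) − (-0.05)(0.00)] = 0.2700
  C_13 = (-0.30)(-0.15) − (0.70)(0.00) = 0.0450
  C_21 = −[(-0.30)(0.90) − (-0.10)(-0.15)] = 0.2850
  C_22 = (0.60)(0.90) − (-0.10)(0.00) = 0.5400
  C_23 = −[(0.60)(-0.15) − (-0.30)(0.00)] = 0.0900
  C_31 = (-0.30)(-0.05) − (-0.10)(0.70) = 0.0850
  C_32 = −[(0.60)(-0.05) − (-0.10)(-0.30)] = 0.0600
  C_33 = (0.60)(0.70) − (-0.30)(-0.30) = 0.3300
det(I−A) = Σ_j (I−A)_1j·C_1j = (0.60)(0.6225) + (-0.30)(0.2700) + (-0.10)(0.0450) = 0.2880
adj(I−A) = Cᵀ =
  [ 0.6225   0.2850   0.0850]
  [ 0.2700   0.5400   0.0600]
  [ 0.0450   0.0900   0.3300]
(I − A)⁻¹ = adj(I−A) / det(I−A) ≈
  [   2.1615     0.9896     0.2951]
  [   0.9375     1.8750     0.2083]
  [   0.1563     0.3125     1.1458]
The output multiplier for sector j is the column-j sum of the Leontief inverse (I − A)⁻¹ = adj(I−A) / det(I−A).
Column 2 of adj(I−A): (0.2850, 0.5400, 0.0900); det(I−A) = 0.2880.
m_2 = (0.2850 + 0.5400 + 0.0900) / 0.2880 = 0.915 / 0.2880 ≈ 3.177.

m_2 = 3.177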